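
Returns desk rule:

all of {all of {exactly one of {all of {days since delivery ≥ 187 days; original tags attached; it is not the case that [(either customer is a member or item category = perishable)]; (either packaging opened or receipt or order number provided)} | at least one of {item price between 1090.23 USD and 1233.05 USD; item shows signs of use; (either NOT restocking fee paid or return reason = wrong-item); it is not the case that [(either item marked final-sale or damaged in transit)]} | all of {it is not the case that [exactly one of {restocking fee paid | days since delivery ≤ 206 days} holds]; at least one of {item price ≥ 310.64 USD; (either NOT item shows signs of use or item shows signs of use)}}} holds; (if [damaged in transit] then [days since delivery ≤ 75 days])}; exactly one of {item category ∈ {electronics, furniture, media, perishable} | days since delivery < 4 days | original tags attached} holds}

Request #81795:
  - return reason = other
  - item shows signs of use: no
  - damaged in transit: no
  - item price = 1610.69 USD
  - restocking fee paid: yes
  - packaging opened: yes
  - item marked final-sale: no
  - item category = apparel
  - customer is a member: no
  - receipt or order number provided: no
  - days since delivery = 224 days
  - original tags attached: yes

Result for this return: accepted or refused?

Refused

Atomic conditions:
  days since delivery ≥ 187 days: 224 ≥ 187 is true
  original tags attached: yes → true
  customer is a member: no → false
  item category = perishable: apparel == perishable is false
  packaging opened: yes → true
  receipt or order number provided: no → false
  item price between 1090.23 USD and 1233.05 USD: 1610.69 in [1090.23, 1233.05] is false
  item shows signs of use: no → false
  NOT restocking fee paid: yes → false
  return reason = wrong-item: other == wrong-item is false
  item marked final-sale: no → false
  damaged in transit: no → false
  restocking fee paid: yes → true
  days since delivery ≤ 206 days: 224 ≤ 206 is false
  item price ≥ 310.64 USD: 1610.69 ≥ 310.64 is true
  NOT item shows signs of use: no → true
  days since delivery ≤ 75 days: 224 ≤ 75 is false
  item category ∈ {electronics, furniture, media, perishable}: apparel is not in the set → false
  days since delivery < 4 days: 224 < 4 is false
Combine:
[1.1.1.3.1] false OR false = false
[1.1.1.3] NOT false = true
[1.1.1.4] true OR false = true
[1.1.1] true AND true AND true AND true = true
[1.1.2.3] false OR false = false
[1.1.2.4.1] false OR false = false
[1.1.2.4] NOT false = true
[1.1.2] false OR false OR false OR true = true
[1.1.3.1.1] exactly-one(true, false) = true
[1.1.3.1] NOT true = false
[1.1.3.2.2] true OR false = true
[1.1.3.2] true OR true = true
[1.1.3] false AND true = false
[1.1] exactly-one(true, true, false) = false
[1.2] false → false (antecedent false ⇒ implication holds) = true
[1] false AND true = false
[2] exactly-one(false, false, true) = true
[root] false AND true = false
Overall: false → refused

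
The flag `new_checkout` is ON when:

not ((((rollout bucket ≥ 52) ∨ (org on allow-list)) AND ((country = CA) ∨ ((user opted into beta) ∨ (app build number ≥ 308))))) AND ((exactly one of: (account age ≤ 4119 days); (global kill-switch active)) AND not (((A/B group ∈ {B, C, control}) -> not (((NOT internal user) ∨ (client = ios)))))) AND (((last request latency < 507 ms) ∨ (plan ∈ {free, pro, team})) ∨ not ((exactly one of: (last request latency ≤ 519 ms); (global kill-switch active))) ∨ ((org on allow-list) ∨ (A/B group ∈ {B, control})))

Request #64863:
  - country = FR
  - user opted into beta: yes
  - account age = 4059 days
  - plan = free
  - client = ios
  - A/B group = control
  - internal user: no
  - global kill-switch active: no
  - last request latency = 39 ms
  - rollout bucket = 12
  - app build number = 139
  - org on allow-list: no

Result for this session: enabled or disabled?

Atomic conditions:
  rollout bucket ≥ 52: 12 ≥ 52 is false
  org on allow-list: no → false
  country = CA: FR == CA is false
  user opted into beta: yes → true
  app build number ≥ 308: 139 ≥ 308 is false
  account age ≤ 4119 days: 4059 ≤ 4119 is true
  global kill-switch active: no → false
  A/B group ∈ {B, C, control}: control is in the set → true
  NOT internal user: no → true
  client = ios: ios == ios is true
  last request latency < 507 ms: 39 < 507 is true
  plan ∈ {free, pro, team}: free is in the set → true
  last request latency ≤ 519 ms: 39 ≤ 519 is true
  A/B group ∈ {B, control}: control is in the set → true
Combine:
[1.1.1] false OR false = false
[1.1.2.2] true OR false = true
[1.1.2] false OR true = true
[1.1] false AND true = false
[1] NOT false = true
[2.1] exactly-one(true, false) = true
[2.2.1.2.1] true OR true = true
[2.2.1.2] NOT true = false
[2.2.1] true → false = false
[2.2] NOT false = true
[2] true AND true = true
[3.1] true OR true = true
[3.2.1] exactly-one(true, false) = true
[3.2] NOT true = false
[3.3] false OR true = true
[3] true OR false OR true = true
[root] true AND true AND true = true
Overall: true → enabled

Enabled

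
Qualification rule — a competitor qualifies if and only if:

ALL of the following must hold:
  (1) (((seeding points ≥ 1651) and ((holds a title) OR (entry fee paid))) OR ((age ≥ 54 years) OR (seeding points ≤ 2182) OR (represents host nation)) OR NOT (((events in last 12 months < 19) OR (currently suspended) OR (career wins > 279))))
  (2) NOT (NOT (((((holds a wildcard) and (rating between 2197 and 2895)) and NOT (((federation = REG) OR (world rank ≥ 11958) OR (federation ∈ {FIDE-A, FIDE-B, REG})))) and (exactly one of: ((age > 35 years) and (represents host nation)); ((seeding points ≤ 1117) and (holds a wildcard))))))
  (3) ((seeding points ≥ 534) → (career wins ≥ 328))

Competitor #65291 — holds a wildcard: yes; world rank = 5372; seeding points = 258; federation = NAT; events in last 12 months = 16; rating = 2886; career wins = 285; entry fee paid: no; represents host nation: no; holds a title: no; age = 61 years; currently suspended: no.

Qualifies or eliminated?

Atomic conditions:
  seeding points ≥ 1651: 258 ≥ 1651 is false
  holds a title: no → false
  entry fee paid: no → false
  age ≥ 54 years: 61 ≥ 54 is true
  seeding points ≤ 2182: 258 ≤ 2182 is true
  represents host nation: no → false
  events in last 12 months < 19: 16 < 19 is true
  currently suspended: no → false
  career wins > 279: 285 > 279 is true
  holds a wildcard: yes → true
  rating between 2197 and 2895: 2886 in [2197, 2895] is true
  federation = REG: NAT == REG is false
  world rank ≥ 11958: 5372 ≥ 11958 is false
  federation ∈ {FIDE-A, FIDE-B, REG}: NAT is not in the set → false
  age > 35 years: 61 > 35 is true
  seeding points ≤ 1117: 258 ≤ 1117 is true
  seeding points ≥ 534: 258 ≥ 534 is false
  career wins ≥ 328: 285 ≥ 328 is false
Combine:
[1.1.2] false OR false = false
[1.1] false AND false = false
[1.2] true OR true OR false = true
[1.3.1] true OR false OR true = true
[1.3] NOT true = false
[1] false OR true OR false = true
[2.1.1.1.1] true AND true = true
[2.1.1.1.2.1] false OR false OR false = false
[2.1.1.1.2] NOT false = true
[2.1.1.1] true AND true = true
[2.1.1.2.1] true AND false = false
[2.1.1.2.2] true AND true = true
[2.1.1.2] exactly-one(false, true) = true
[2.1.1] true AND true = true
[2.1] NOT true = false
[2] NOT false = true
[3] false → false (antecedent false ⇒ implication holds) = true
[root] true AND true AND true = true
Overall: true → qualifies

Qualifies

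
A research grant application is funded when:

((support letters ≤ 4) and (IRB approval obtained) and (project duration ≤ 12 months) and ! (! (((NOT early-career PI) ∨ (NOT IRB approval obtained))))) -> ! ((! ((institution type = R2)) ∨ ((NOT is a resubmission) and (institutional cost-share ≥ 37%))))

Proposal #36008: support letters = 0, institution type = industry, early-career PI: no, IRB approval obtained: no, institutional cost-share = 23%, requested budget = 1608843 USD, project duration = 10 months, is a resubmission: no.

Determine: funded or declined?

Atomic conditions:
  support letters ≤ 4: 0 ≤ 4 is true
  IRB approval obtained: no → false
  project duration ≤ 12 months: 10 ≤ 12 is true
  NOT early-career PI: no → true
  NOT IRB approval obtained: no → true
  institution type = R2: industry == R2 is false
  NOT is a resubmission: no → true
  institutional cost-share ≥ 37%: 23 ≥ 37 is false
Combine:
[1.4.1.1] true OR true = true
[1.4.1] NOT true = false
[1.4] NOT false = true
[1] true AND false AND true AND true = false
[2.1.1] NOT false = true
[2.1.2] true AND false = false
[2.1] true OR false = true
[2] NOT true = false
[root] false → false (antecedent false ⇒ implication holds) = true
Overall: true → funded

Funded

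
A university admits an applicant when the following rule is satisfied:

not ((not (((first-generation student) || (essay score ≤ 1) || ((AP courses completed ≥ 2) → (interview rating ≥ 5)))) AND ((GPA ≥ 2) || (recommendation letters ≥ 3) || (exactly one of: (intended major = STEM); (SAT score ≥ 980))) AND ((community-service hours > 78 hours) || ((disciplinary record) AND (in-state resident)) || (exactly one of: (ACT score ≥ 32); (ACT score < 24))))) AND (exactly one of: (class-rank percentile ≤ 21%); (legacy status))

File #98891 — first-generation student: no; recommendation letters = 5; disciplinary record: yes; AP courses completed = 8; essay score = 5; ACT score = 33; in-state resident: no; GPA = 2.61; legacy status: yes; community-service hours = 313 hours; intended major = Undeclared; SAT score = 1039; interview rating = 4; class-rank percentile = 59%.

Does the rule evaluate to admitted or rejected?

Atomic conditions:
  first-generation student: no → false
  essay score ≤ 1: 5 ≤ 1 is false
  AP courses completed ≥ 2: 8 ≥ 2 is true
  interview rating ≥ 5: 4 ≥ 5 is false
  GPA ≥ 2: 2.61 ≥ 2 is true
  recommendation letters ≥ 3: 5 ≥ 3 is true
  intended major = STEM: Undeclared == STEM is false
  SAT score ≥ 980: 1039 ≥ 980 is true
  community-service hours > 78 hours: 313 > 78 is true
  disciplinary record: yes → true
  in-state resident: no → false
  ACT score ≥ 32: 33 ≥ 32 is true
  ACT score < 24: 33 < 24 is false
  class-rank percentile ≤ 21%: 59 ≤ 21 is false
  legacy status: yes → true
Combine:
[1.1.1.1.3] true → false = false
[1.1.1.1] false OR false OR false = false
[1.1.1] NOT false = true
[1.1.2.3] exactly-one(false, true) = true
[1.1.2] true OR true OR true = true
[1.1.3.2] true AND false = false
[1.1.3.3] exactly-one(true, false) = true
[1.1.3] true OR false OR true = true
[1.1] true AND true AND true = true
[1] NOT true = false
[2] exactly-one(false, true) = true
[root] false AND true = false
Overall: false → rejected

Rejected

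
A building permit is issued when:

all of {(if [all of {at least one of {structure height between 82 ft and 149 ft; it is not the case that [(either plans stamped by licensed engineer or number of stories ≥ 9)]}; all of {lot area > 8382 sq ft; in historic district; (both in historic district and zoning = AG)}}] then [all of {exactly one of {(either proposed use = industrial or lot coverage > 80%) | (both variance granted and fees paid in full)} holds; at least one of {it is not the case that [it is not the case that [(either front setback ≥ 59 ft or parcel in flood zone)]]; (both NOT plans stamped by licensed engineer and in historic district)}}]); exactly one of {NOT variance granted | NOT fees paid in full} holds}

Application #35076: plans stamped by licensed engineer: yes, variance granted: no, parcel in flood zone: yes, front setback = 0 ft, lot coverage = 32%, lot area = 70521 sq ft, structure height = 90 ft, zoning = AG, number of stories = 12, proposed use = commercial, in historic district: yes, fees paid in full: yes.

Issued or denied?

Atomic conditions:
  structure height between 82 ft and 149 ft: 90 in [82, 149] is true
  plans stamped by licensed engineer: yes → true
  number of stories ≥ 9: 12 ≥ 9 is true
  lot area > 8382 sq ft: 70521 > 8382 is true
  in historic district: yes → true
  zoning = AG: AG == AG is true
  proposed use = industrial: commercial == industrial is false
  lot coverage > 80%: 32 > 80 is false
  variance granted: no → false
  fees paid in full: yes → true
  front setback ≥ 59 ft: 0 ≥ 59 is false
  parcel in flood zone: yes → true
  NOT plans stamped by licensed engineer: yes → false
  NOT variance granted: no → true
  NOT fees paid in full: yes → false
Combine:
[1.1.1.2.1] true OR true = true
[1.1.1.2] NOT true = false
[1.1.1] true OR false = true
[1.1.2.3] true AND true = true
[1.1.2] true AND true AND true = true
[1.1] true AND true = true
[1.2.1.1] false OR false = false
[1.2.1.2] false AND true = false
[1.2.1] exactly-one(false, false) = false
[1.2.2.1.1.1] false OR true = true
[1.2.2.1.1] NOT true = false
[1.2.2.1] NOT false = true
[1.2.2.2] false AND true = false
[1.2.2] true OR false = true
[1.2] false AND true = false
[1] true → false = false
[2] exactly-one(true, false) = true
[root] false AND true = false
Overall: false → denied

Denied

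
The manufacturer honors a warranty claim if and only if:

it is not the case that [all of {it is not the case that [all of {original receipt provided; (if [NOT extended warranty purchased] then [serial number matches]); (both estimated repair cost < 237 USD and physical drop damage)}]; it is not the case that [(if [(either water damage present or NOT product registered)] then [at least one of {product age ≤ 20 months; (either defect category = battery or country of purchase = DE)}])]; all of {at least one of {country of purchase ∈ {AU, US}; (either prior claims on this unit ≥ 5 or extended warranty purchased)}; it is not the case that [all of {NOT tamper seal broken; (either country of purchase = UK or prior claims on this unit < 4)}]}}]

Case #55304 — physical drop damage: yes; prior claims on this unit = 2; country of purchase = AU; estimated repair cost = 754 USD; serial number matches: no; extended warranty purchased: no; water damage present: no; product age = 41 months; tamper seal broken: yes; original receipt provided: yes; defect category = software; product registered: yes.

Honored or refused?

Atomic conditions:
  original receipt provided: yes → true
  NOT extended warranty purchased: no → true
  serial number matches: no → false
  estimated repair cost < 237 USD: 754 < 237 is false
  physical drop damage: yes → true
  water damage present: no → false
  NOT product registered: yes → false
  product age ≤ 20 months: 41 ≤ 20 is false
  defect category = battery: software == battery is false
  country of purchase = DE: AU == DE is false
  country of purchase ∈ {AU, US}: AU is in the set → true
  prior claims on this unit ≥ 5: 2 ≥ 5 is false
  extended warranty purchased: no → false
  NOT tamper seal broken: yes → false
  country of purchase = UK: AU == UK is false
  prior claims on this unit < 4: 2 < 4 is true
Combine:
[1.1.1.2] true → false = false
[1.1.1.3] false AND true = false
[1.1.1] true AND false AND false = false
[1.1] NOT false = true
[1.2.1.1] false OR false = false
[1.2.1.2.2] false OR false = false
[1.2.1.2] false OR false = false
[1.2.1] false → false (antecedent false ⇒ implication holds) = true
[1.2] NOT true = false
[1.3.1.2] false OR false = false
[1.3.1] true OR false = true
[1.3.2.1.2] false OR true = true
[1.3.2.1] false AND true = false
[1.3.2] NOT false = true
[1.3] true AND true = true
[1] true AND false AND true = false
[root] NOT false = true
Overall: true → honored

Honored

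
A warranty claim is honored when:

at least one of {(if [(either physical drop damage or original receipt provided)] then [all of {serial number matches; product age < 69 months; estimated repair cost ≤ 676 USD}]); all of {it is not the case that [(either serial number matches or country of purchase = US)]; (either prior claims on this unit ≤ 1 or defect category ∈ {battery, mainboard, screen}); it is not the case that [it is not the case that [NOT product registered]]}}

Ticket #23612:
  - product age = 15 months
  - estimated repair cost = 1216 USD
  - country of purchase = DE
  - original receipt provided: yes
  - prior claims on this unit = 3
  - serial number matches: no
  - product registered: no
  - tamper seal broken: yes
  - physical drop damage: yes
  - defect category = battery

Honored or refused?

Honored

Atomic conditions:
  physical drop damage: yes → true
  original receipt provided: yes → true
  serial number matches: no → false
  product age < 69 months: 15 < 69 is true
  estimated repair cost ≤ 676 USD: 1216 ≤ 676 is false
  country of purchase = US: DE == US is false
  prior claims on this unit ≤ 1: 3 ≤ 1 is false
  defect category ∈ {battery, mainboard, screen}: battery is in the set → true
  NOT product registered: no → true
Combine:
[1.1] true OR true = true
[1.2] false AND true AND false = false
[1] true → false = false
[2.1.1] false OR false = false
[2.1] NOT false = true
[2.2] false OR true = true
[2.3.1] NOT true = false
[2.3] NOT false = true
[2] true AND true AND true = true
[root] false OR true = true
Overall: true → honored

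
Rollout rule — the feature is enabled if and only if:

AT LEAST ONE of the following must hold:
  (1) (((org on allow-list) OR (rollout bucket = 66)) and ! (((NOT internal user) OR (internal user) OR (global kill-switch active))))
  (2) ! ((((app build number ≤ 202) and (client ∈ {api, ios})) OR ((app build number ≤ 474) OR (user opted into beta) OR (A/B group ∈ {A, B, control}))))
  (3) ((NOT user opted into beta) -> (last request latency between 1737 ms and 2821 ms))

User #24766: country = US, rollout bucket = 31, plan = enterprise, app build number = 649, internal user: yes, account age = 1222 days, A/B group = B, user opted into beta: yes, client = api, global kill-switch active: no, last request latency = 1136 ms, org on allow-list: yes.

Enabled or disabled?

Atomic conditions:
  org on allow-list: yes → true
  rollout bucket = 66: 31 == 66 is false
  NOT internal user: yes → false
  internal user: yes → true
  global kill-switch active: no → false
  app build number ≤ 202: 649 ≤ 202 is false
  client ∈ {api, ios}: api is in the set → true
  app build number ≤ 474: 649 ≤ 474 is false
  user opted into beta: yes → true
  A/B group ∈ {A, B, control}: B is in the set → true
  NOT user opted into beta: yes → false
  last request latency between 1737 ms and 2821 ms: 1136 in [1737, 2821] is false
Combine:
[1.1] true OR false = true
[1.2.1] false OR true OR false = true
[1.2] NOT true = false
[1] true AND false = false
[2.1.1] false AND true = false
[2.1.2] false OR true OR true = true
[2.1] false OR true = true
[2] NOT true = false
[3] false → false (antecedent false ⇒ implication holds) = true
[root] false OR false OR true = true
Overall: true → enabled

Enabled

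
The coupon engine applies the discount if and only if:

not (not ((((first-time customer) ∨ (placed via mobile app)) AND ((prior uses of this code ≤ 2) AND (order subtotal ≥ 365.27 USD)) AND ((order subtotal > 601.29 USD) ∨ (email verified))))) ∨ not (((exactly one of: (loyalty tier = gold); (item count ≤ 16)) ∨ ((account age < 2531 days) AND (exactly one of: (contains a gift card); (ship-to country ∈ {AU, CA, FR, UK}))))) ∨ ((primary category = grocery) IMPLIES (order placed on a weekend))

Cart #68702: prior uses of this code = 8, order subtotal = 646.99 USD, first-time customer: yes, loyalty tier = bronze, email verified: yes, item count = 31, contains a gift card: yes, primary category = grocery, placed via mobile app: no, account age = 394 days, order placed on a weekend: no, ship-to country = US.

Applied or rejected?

Atomic conditions:
  first-time customer: yes → true
  placed via mobile app: no → false
  prior uses of this code ≤ 2: 8 ≤ 2 is false
  order subtotal ≥ 365.27 USD: 646.99 ≥ 365.27 is true
  order subtotal > 601.29 USD: 646.99 > 601.29 is true
  email verified: yes → true
  loyalty tier = gold: bronze == gold is false
  item count ≤ 16: 31 ≤ 16 is false
  account age < 2531 days: 394 < 2531 is true
  contains a gift card: yes → true
  ship-to country ∈ {AU, CA, FR, UK}: US is not in the set → false
  primary category = grocery: grocery == grocery is true
  order placed on a weekend: no → false
Combine:
[1.1.1.1] true OR false = true
[1.1.1.2] false AND true = false
[1.1.1.3] true OR true = true
[1.1.1] true AND false AND true = false
[1.1] NOT false = true
[1] NOT true = false
[2.1.1] exactly-one(false, false) = false
[2.1.2.2] exactly-one(true, false) = true
[2.1.2] true AND true = true
[2.1] false OR true = true
[2] NOT true = false
[3] true → false = false
[root] false OR false OR false = false
Overall: false → rejected

Rejected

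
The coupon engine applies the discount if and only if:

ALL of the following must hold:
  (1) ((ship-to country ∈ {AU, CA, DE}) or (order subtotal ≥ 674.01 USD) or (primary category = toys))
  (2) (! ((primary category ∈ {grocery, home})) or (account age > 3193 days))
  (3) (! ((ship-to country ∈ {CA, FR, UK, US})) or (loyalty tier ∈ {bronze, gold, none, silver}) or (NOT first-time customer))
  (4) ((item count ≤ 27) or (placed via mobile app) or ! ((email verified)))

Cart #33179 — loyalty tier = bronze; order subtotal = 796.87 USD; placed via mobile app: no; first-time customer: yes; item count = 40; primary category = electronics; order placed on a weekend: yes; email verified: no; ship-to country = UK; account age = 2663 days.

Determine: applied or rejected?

Applied

Atomic conditions:
  ship-to country ∈ {AU, CA, DE}: UK is not in the set → false
  order subtotal ≥ 674.01 USD: 796.87 ≥ 674.01 is true
  primary category = toys: electronics == toys is false
  primary category ∈ {grocery, home}: electronics is not in the set → false
  account age > 3193 days: 2663 > 3193 is false
  ship-to country ∈ {CA, FR, UK, US}: UK is in the set → true
  loyalty tier ∈ {bronze, gold, none, silver}: bronze is in the set → true
  NOT first-time customer: yes → false
  item count ≤ 27: 40 ≤ 27 is false
  placed via mobile app: no → false
  email verified: no → false
Combine:
[1] false OR true OR false = true
[2.1] NOT false = true
[2] true OR false = true
[3.1] NOT true = false
[3] false OR true OR false = true
[4.3] NOT false = true
[4] false OR false OR true = true
[root] true AND true AND true AND true = true
Overall: true → applied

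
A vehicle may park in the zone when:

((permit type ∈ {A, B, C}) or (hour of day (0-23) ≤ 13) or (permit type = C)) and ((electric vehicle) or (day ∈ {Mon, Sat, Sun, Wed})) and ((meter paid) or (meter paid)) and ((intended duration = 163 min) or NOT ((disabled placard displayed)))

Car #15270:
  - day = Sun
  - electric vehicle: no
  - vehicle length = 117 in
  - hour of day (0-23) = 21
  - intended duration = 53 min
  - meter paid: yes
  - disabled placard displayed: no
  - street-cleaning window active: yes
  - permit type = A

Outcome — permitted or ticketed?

Permitted

Atomic conditions:
  permit type ∈ {A, B, C}: A is in the set → true
  hour of day (0-23) ≤ 13: 21 ≤ 13 is false
  permit type = C: A == C is false
  electric vehicle: no → false
  day ∈ {Mon, Sat, Sun, Wed}: Sun is in the set → true
  meter paid: yes → true
  intended duration = 163 min: 53 == 163 is false
  disabled placard displayed: no → false
Combine:
[1] true OR false OR false = true
[2] false OR true = true
[3] true OR true = true
[4.2] NOT false = true
[4] false OR true = true
[root] true AND true AND true AND true = true
Overall: true → permitted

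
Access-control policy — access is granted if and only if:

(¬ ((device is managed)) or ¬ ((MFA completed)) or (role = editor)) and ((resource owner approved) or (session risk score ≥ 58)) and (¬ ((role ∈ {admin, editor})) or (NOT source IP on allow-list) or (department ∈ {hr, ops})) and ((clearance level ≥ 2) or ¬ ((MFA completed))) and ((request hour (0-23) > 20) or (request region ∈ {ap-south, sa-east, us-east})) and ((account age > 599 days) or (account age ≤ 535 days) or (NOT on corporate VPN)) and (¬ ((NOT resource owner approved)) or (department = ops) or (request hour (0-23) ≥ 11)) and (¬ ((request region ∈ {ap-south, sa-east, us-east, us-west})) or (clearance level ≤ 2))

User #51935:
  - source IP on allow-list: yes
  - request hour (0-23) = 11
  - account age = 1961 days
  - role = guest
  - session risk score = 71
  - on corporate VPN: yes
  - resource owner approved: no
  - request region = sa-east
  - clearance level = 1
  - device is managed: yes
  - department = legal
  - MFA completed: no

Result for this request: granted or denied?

Atomic conditions:
  device is managed: yes → true
  MFA completed: no → false
  role = editor: guest == editor is false
  resource owner approved: no → false
  session risk score ≥ 58: 71 ≥ 58 is true
  role ∈ {admin, editor}: guest is not in the set → false
  NOT source IP on allow-list: yes → false
  department ∈ {hr, ops}: legal is not in the set → false
  clearance level ≥ 2: 1 ≥ 2 is false
  request hour (0-23) > 20: 11 > 20 is false
  request region ∈ {ap-south, sa-east, us-east}: sa-east is in the set → true
  account age > 599 days: 1961 > 599 is true
  account age ≤ 535 days: 1961 ≤ 535 is false
  NOT on corporate VPN: yes → false
  NOT resource owner approved: no → true
  department = ops: legal == ops is false
  request hour (0-23) ≥ 11: 11 ≥ 11 is true
  request region ∈ {ap-south, sa-east, us-east, us-west}: sa-east is in the set → true
  clearance level ≤ 2: 1 ≤ 2 is true
Combine:
[1.1] NOT true = false
[1.2] NOT false = true
[1] false OR true OR false = true
[2] false OR true = true
[3.1] NOT false = true
[3] true OR false OR false = true
[4.2] NOT false = true
[4] false OR true = true
[5] false OR true = true
[6] true OR false OR false = true
[7.1] NOT true = false
[7] false OR false OR true = true
[8.1] NOT true = false
[8] false OR true = true
[root] true AND true AND true AND true AND true AND true AND true AND true = true
Overall: true → granted

Granted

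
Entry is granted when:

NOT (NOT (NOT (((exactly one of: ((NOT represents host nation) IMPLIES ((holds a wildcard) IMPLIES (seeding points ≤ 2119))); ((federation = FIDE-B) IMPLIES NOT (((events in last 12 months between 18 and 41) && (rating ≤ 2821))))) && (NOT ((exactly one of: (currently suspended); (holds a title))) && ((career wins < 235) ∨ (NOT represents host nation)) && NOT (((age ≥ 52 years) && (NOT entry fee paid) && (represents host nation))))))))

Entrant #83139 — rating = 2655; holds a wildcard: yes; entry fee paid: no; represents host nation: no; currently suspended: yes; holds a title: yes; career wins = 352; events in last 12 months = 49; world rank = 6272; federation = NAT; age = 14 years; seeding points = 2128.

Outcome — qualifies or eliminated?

Eliminated

Atomic conditions:
  NOT represents host nation: no → true
  holds a wildcard: yes → true
  seeding points ≤ 2119: 2128 ≤ 2119 is false
  federation = FIDE-B: NAT == FIDE-B is false
  events in last 12 months between 18 and 41: 49 in [18, 41] is false
  rating ≤ 2821: 2655 ≤ 2821 is true
  currently suspended: yes → true
  holds a title: yes → true
  career wins < 235: 352 < 235 is false
  age ≥ 52 years: 14 ≥ 52 is false
  NOT entry fee paid: no → true
  represents host nation: no → false
Combine:
[1.1.1.1.1.2] true → false = false
[1.1.1.1.1] true → false = false
[1.1.1.1.2.2.1] false AND true = false
[1.1.1.1.2.2] NOT false = true
[1.1.1.1.2] false → true (antecedent false ⇒ implication holds) = true
[1.1.1.1] exactly-one(false, true) = true
[1.1.1.2.1.1] exactly-one(true, true) = false
[1.1.1.2.1] NOT false = true
[1.1.1.2.2] false OR true = true
[1.1.1.2.3.1] false AND true AND false = false
[1.1.1.2.3] NOT false = true
[1.1.1.2] true AND true AND true = true
[1.1.1] true AND true = true
[1.1] NOT true = false
[1] NOT false = true
[root] NOT true = false
Overall: false → eliminated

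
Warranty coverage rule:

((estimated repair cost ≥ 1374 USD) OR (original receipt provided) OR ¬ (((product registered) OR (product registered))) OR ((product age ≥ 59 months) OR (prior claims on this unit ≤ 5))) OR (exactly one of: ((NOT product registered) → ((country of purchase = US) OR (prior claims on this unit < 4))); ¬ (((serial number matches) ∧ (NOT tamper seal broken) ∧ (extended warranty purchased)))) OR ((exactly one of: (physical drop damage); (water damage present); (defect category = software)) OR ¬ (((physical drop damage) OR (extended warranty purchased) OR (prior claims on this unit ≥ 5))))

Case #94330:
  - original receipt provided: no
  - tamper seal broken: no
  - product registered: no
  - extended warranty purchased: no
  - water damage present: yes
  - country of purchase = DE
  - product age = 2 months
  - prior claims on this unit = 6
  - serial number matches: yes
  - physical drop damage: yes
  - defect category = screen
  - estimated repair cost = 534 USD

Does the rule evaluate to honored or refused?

Honored

Atomic conditions:
  estimated repair cost ≥ 1374 USD: 534 ≥ 1374 is false
  original receipt provided: no → false
  product registered: no → false
  product age ≥ 59 months: 2 ≥ 59 is false
  prior claims on this unit ≤ 5: 6 ≤ 5 is false
  NOT product registered: no → true
  country of purchase = US: DE == US is false
  prior claims on this unit < 4: 6 < 4 is false
  serial number matches: yes → true
  NOT tamper seal broken: no → true
  extended warranty purchased: no → false
  physical drop damage: yes → true
  water damage present: yes → true
  defect category = software: screen == software is false
  prior claims on this unit ≥ 5: 6 ≥ 5 is true
Combine:
[1.3.1] false OR false = false
[1.3] NOT false = true
[1.4] false OR false = false
[1] false OR false OR true OR false = true
[2.1.2] false OR false = false
[2.1] true → false = false
[2.2.1] true AND true AND false = false
[2.2] NOT false = true
[2] exactly-one(false, true) = true
[3.1] exactly-one(true, true, false) = false
[3.2.1] true OR false OR true = true
[3.2] NOT true = false
[3] false OR false = false
[root] true OR true OR false = true
Overall: true → honored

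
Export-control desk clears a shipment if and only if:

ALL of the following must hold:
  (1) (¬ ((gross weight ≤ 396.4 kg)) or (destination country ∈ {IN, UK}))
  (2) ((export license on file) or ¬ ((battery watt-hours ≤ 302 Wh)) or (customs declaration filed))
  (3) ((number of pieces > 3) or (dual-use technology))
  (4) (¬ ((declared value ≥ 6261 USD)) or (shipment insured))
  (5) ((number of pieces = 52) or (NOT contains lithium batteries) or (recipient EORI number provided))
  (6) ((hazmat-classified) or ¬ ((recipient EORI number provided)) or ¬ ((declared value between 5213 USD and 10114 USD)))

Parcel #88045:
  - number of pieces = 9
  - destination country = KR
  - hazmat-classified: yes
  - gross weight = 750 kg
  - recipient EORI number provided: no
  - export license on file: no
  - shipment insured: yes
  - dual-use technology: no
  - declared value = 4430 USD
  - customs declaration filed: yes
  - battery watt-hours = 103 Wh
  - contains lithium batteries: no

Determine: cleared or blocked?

Cleared

Atomic conditions:
  gross weight ≤ 396.4 kg: 750 ≤ 396.4 is false
  destination country ∈ {IN, UK}: KR is not in the set → false
  export license on file: no → false
  battery watt-hours ≤ 302 Wh: 103 ≤ 302 is true
  customs declaration filed: yes → true
  number of pieces > 3: 9 > 3 is true
  dual-use technology: no → false
  declared value ≥ 6261 USD: 4430 ≥ 6261 is false
  shipment insured: yes → true
  number of pieces = 52: 9 == 52 is false
  NOT contains lithium batteries: no → true
  recipient EORI number provided: no → false
  hazmat-classified: yes → true
  declared value between 5213 USD and 10114 USD: 4430 in [5213, 10114] is false
Combine:
[1.1] NOT false = true
[1] true OR false = true
[2.2] NOT true = false
[2] false OR false OR true = true
[3] true OR false = true
[4.1] NOT false = true
[4] true OR true = true
[5] false OR true OR false = true
[6.2] NOT false = true
[6.3] NOT false = true
[6] true OR true OR true = true
[root] true AND true AND true AND true AND true AND true = true
Overall: true → cleared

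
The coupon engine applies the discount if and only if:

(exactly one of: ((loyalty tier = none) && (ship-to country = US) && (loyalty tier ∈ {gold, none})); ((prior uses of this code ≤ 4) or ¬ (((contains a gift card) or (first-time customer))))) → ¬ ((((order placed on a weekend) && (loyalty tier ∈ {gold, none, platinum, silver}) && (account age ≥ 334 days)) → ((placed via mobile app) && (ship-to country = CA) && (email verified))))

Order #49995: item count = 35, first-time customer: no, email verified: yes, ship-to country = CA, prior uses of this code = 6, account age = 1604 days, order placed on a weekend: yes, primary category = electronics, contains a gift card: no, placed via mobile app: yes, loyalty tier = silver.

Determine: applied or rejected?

Atomic conditions:
  loyalty tier = none: silver == none is false
  ship-to country = US: CA == US is false
  loyalty tier ∈ {gold, none}: silver is not in the set → false
  prior uses of this code ≤ 4: 6 ≤ 4 is false
  contains a gift card: no → false
  first-time customer: no → false
  order placed on a weekend: yes → true
  loyalty tier ∈ {gold, none, platinum, silver}: silver is in the set → true
  account age ≥ 334 days: 1604 ≥ 334 is true
  placed via mobile app: yes → true
  ship-to country = CA: CA == CA is true
  email verified: yes → true
Combine:
[1.1] false AND false AND false = false
[1.2.2.1] false OR false = false
[1.2.2] NOT false = true
[1.2] false OR true = true
[1] exactly-one(false, true) = true
[2.1.1] true AND true AND true = true
[2.1.2] true AND true AND true = true
[2.1] true → true = true
[2] NOT true = false
[root] true → false = false
Overall: false → rejected

Rejected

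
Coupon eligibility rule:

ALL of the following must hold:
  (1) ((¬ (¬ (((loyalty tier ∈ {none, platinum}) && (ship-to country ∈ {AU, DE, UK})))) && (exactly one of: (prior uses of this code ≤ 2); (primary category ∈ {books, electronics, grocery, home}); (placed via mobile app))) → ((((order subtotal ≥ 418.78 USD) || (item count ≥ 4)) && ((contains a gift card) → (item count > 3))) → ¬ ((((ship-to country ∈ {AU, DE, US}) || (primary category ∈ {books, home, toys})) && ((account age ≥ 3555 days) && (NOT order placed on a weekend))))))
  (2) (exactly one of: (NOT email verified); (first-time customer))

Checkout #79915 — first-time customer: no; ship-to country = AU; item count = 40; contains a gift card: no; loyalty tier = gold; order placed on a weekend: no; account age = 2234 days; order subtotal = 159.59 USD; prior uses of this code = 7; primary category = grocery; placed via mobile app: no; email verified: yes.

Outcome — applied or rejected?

Atomic conditions:
  loyalty tier ∈ {none, platinum}: gold is not in the set → false
  ship-to country ∈ {AU, DE, UK}: AU is in the set → true
  prior uses of this code ≤ 2: 7 ≤ 2 is false
  primary category ∈ {books, electronics, grocery, home}: grocery is in the set → true
  placed via mobile app: no → false
  order subtotal ≥ 418.78 USD: 159.59 ≥ 418.78 is false
  item count ≥ 4: 40 ≥ 4 is true
  contains a gift card: no → false
  item count > 3: 40 > 3 is true
  ship-to country ∈ {AU, DE, US}: AU is in the set → true
  primary category ∈ {books, home, toys}: grocery is not in the set → false
  account age ≥ 3555 days: 2234 ≥ 3555 is false
  NOT order placed on a weekend: no → true
  NOT email verified: yes → false
  first-time customer: no → false
Combine:
[1.1.1.1.1] false AND true = false
[1.1.1.1] NOT false = true
[1.1.1] NOT true = false
[1.1.2] exactly-one(false, true, false) = true
[1.1] false AND true = false
[1.2.1.1] false OR true = true
[1.2.1.2] false → true (antecedent false ⇒ implication holds) = true
[1.2.1] true AND true = true
[1.2.2.1.1] true OR false = true
[1.2.2.1.2] false AND true = false
[1.2.2.1] true AND false = false
[1.2.2] NOT false = true
[1.2] true → true = true
[1] false → true (antecedent false ⇒ implication holds) = true
[2] exactly-one(false, false) = false
[root] true AND false = false
Overall: false → rejected

Rejected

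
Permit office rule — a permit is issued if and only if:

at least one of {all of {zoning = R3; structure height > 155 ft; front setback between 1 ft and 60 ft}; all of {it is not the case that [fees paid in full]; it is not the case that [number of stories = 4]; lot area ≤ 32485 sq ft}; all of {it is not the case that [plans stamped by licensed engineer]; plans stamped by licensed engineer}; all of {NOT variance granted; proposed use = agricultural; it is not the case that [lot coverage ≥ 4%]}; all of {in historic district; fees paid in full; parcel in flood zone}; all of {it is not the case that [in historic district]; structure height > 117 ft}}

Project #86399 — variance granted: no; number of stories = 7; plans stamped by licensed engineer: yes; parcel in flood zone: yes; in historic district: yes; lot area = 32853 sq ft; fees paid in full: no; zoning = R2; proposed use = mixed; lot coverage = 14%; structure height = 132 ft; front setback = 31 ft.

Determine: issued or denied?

Atomic conditions:
  zoning = R3: R2 == R3 is false
  structure height > 155 ft: 132 > 155 is false
  front setback between 1 ft and 60 ft: 31 in [1, 60] is true
  fees paid in full: no → false
  number of stories = 4: 7 == 4 is false
  lot area ≤ 32485 sq ft: 32853 ≤ 32485 is false
  plans stamped by licensed engineer: yes → true
  NOT variance granted: no → true
  proposed use = agricultural: mixed == agricultural is false
  lot coverage ≥ 4%: 14 ≥ 4 is true
  in historic district: yes → true
  parcel in flood zone: yes → true
  structure height > 117 ft: 132 > 117 is true
Combine:
[1] false AND false AND true = false
[2.1] NOT false = true
[2.2] NOT false = true
[2] true AND true AND false = false
[3.1] NOT true = false
[3] false AND true = false
[4.3] NOT true = false
[4] true AND false AND false = false
[5] true AND false AND true = false
[6.1] NOT true = false
[6] false AND true = false
[root] false OR false OR false OR false OR false OR false = false
Overall: false → denied

Denied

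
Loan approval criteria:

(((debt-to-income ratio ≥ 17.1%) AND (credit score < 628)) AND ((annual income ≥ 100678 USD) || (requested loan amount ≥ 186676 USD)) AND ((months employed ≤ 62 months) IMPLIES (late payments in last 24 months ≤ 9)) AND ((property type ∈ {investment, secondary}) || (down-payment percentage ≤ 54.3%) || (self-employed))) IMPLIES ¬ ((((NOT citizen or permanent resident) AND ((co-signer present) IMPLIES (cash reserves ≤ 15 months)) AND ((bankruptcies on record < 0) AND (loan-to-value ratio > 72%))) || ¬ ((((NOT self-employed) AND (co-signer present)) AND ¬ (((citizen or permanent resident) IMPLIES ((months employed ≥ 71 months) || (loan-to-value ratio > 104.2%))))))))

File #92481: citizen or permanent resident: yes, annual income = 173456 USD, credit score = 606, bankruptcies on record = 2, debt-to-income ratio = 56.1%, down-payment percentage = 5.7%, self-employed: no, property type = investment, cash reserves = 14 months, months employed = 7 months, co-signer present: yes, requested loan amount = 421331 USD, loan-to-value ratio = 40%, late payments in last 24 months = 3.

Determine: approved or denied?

Atomic conditions:
  debt-to-income ratio ≥ 17.1%: 56.1 ≥ 17.1 is true
  credit score < 628: 606 < 628 is true
  annual income ≥ 100678 USD: 173456 ≥ 100678 is true
  requested loan amount ≥ 186676 USD: 421331 ≥ 186676 is true
  months employed ≤ 62 months: 7 ≤ 62 is true
  late payments in last 24 months ≤ 9: 3 ≤ 9 is true
  property type ∈ {investment, secondary}: investment is in the set → true
  down-payment percentage ≤ 54.3%: 5.7 ≤ 54.3 is true
  self-employed: no → false
  NOT citizen or permanent resident: yes → false
  co-signer present: yes → true
  cash reserves ≤ 15 months: 14 ≤ 15 is true
  bankruptcies on record < 0: 2 < 0 is false
  loan-to-value ratio > 72%: 40 > 72 is false
  NOT self-employed: no → true
  citizen or permanent resident: yes → true
  months employed ≥ 71 months: 7 ≥ 71 is false
  loan-to-value ratio > 104.2%: 40 > 104.2 is false
Combine:
[1.1] true AND true = true
[1.2] true OR true = true
[1.3] true → true = true
[1.4] true OR true OR false = true
[1] true AND true AND true AND true = true
[2.1.1.2] true → true = true
[2.1.1.3] false AND false = false
[2.1.1] false AND true AND false = false
[2.1.2.1.1] true AND true = true
[2.1.2.1.2.1.2] false OR false = false
[2.1.2.1.2.1] true → false = false
[2.1.2.1.2] NOT false = true
[2.1.2.1] true AND true = true
[2.1.2] NOT true = false
[2.1] false OR false = false
[2] NOT false = true
[root] true → true = true
Overall: true → approved

Approved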